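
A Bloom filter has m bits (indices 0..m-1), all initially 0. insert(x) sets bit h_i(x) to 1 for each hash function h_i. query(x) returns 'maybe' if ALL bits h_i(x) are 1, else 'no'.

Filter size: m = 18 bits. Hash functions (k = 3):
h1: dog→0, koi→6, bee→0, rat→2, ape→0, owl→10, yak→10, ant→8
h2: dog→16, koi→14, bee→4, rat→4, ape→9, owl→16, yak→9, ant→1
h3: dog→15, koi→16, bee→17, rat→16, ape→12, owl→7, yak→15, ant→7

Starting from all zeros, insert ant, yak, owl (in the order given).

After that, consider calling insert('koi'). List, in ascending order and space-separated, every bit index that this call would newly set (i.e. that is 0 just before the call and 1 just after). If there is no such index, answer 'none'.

Answer: 6 14

Derivation:
Start: bits=000000000000000000
After insert 'ant': sets bits 1 7 8 -> bits=010000011000000000
After insert 'yak': sets bits 9 10 15 -> bits=010000011110000100
After insert 'owl': sets bits 7 10 16 -> bits=010000011110000110
insert 'koi' would touch bits 6 14 16; currently bit6=0, bit14=0, bit16=1
Bits that are 0 among those (would change 0->1): 6 14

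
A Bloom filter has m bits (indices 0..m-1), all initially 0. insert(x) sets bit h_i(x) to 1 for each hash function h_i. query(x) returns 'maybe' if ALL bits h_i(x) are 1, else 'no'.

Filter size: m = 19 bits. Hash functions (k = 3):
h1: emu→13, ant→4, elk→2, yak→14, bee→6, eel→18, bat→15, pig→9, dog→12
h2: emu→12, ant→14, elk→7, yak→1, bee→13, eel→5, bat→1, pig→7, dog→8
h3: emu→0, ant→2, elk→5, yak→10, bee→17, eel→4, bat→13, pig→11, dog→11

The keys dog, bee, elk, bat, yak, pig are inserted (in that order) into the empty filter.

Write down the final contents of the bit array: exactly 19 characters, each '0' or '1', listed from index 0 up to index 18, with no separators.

Start: bits=0000000000000000000
After insert 'dog': sets bits 8 11 12 -> bits=0000000010011000000
After insert 'bee': sets bits 6 13 17 -> bits=0000001010011100010
After insert 'elk': sets bits 2 5 7 -> bits=0010011110011100010
After insert 'bat': sets bits 1 13 15 -> bits=0110011110011101010
After insert 'yak': sets bits 1 10 14 -> bits=0110011110111111010
After insert 'pig': sets bits 7 9 11 -> bits=0110011111111111010

Answer: 0110011111111111010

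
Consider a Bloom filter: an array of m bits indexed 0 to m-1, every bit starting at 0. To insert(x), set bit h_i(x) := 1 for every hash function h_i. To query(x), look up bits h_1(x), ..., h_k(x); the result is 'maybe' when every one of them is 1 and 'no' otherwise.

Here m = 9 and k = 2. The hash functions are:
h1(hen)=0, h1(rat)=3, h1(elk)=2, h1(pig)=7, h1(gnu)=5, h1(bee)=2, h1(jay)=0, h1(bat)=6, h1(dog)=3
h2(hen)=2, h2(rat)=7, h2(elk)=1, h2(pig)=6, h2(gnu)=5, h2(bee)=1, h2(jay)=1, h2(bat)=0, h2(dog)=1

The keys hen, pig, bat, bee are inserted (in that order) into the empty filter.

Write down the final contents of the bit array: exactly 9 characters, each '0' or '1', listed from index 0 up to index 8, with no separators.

Answer: 111000110

Derivation:
Start: bits=000000000
After insert 'hen': sets bits 0 2 -> bits=101000000
After insert 'pig': sets bits 6 7 -> bits=101000110
After insert 'bat': sets bits 0 6 -> bits=101000110
After insert 'bee': sets bits 1 2 -> bits=111000110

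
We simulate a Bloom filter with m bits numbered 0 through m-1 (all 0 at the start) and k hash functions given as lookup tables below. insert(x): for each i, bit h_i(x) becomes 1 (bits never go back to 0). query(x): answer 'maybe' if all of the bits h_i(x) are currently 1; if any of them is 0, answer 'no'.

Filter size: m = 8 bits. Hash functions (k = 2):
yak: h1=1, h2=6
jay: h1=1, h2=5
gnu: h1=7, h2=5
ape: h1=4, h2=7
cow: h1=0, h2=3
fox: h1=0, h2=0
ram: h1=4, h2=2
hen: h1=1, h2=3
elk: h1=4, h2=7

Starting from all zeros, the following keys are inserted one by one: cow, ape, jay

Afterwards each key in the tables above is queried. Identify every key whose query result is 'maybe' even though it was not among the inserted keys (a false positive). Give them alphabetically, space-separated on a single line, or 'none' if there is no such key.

Start: bits=00000000
After insert 'cow': sets bits 0 3 -> bits=10010000
After insert 'ape': sets bits 4 7 -> bits=10011001
After insert 'jay': sets bits 1 5 -> bits=11011101
Not inserted: elk fox gnu hen ram yak — query each against bits=11011101:
query elk: checks bit4=1, bit7=1 (all 1) -> maybe => FALSE POSITIVE
query fox: checks bit0=1 (all 1) -> maybe => FALSE POSITIVE
query gnu: checks bit5=1, bit7=1 (all 1) -> maybe => FALSE POSITIVE
query hen: checks bit1=1, bit3=1 (all 1) -> maybe => FALSE POSITIVE
query ram: checks bit2=0, bit4=1 (has a 0) -> no => not a false positive
query yak: checks bit1=1, bit6=0 (has a 0) -> no => not a false positive
False positives (alphabetical): elk fox gnu hen

Answer: elk fox gnu hen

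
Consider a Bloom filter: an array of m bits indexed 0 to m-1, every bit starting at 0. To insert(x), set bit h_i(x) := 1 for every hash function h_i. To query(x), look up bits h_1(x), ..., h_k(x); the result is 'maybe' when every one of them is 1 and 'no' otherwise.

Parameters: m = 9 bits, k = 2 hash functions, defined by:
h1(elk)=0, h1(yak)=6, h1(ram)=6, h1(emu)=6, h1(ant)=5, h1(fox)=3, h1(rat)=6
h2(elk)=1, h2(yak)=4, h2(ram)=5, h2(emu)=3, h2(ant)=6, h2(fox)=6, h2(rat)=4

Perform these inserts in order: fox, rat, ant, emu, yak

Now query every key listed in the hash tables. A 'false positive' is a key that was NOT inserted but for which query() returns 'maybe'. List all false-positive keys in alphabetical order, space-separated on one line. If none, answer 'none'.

Start: bits=000000000
After insert 'fox': sets bits 3 6 -> bits=000100100
After insert 'rat': sets bits 4 6 -> bits=000110100
After insert 'ant': sets bits 5 6 -> bits=000111100
After insert 'emu': sets bits 3 6 -> bits=000111100
After insert 'yak': sets bits 4 6 -> bits=000111100
Not inserted: elk ram — query each against bits=000111100:
query elk: checks bit0=0, bit1=0 (has a 0) -> no => not a false positive
query ram: checks bit5=1, bit6=1 (all 1) -> maybe => FALSE POSITIVE
False positives (alphabetical): ram

Answer: ram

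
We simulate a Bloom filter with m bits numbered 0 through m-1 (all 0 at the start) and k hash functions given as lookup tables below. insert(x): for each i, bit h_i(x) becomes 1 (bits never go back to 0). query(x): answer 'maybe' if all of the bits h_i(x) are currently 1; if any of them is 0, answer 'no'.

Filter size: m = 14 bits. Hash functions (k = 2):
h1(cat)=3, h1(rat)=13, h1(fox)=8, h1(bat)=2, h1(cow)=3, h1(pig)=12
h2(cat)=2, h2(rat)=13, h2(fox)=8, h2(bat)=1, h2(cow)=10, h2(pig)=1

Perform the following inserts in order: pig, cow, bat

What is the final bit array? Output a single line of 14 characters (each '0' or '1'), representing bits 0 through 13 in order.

Start: bits=00000000000000
After insert 'pig': sets bits 1 12 -> bits=01000000000010
After insert 'cow': sets bits 3 10 -> bits=01010000001010
After insert 'bat': sets bits 1 2 -> bits=01110000001010

Answer: 01110000001010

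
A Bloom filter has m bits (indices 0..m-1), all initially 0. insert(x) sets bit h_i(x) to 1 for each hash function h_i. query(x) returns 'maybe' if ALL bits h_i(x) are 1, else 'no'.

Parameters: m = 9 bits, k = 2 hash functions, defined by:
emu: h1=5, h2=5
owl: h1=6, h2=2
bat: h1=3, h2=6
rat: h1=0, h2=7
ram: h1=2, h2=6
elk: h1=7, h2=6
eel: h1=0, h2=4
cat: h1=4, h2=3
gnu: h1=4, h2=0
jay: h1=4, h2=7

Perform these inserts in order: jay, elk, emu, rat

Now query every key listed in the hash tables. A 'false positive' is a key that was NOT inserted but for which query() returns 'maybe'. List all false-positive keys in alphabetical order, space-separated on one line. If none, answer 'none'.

Start: bits=000000000
After insert 'jay': sets bits 4 7 -> bits=000010010
After insert 'elk': sets bits 6 7 -> bits=000010110
After insert 'emu': sets bits 5 -> bits=000011110
After insert 'rat': sets bits 0 7 -> bits=100011110
Not inserted: bat cat eel gnu owl ram — query each against bits=100011110:
query bat: checks bit3=0, bit6=1 (has a 0) -> no => not a false positive
query cat: checks bit3=0, bit4=1 (has a 0) -> no => not a false positive
query eel: checks bit0=1, bit4=1 (all 1) -> maybe => FALSE POSITIVE
query gnu: checks bit0=1, bit4=1 (all 1) -> maybe => FALSE POSITIVE
query owl: checks bit2=0, bit6=1 (has a 0) -> no => not a false positive
query ram: checks bit2=0, bit6=1 (has a 0) -> no => not a false positive
False positives (alphabetical): eel gnu

Answer: eel gnu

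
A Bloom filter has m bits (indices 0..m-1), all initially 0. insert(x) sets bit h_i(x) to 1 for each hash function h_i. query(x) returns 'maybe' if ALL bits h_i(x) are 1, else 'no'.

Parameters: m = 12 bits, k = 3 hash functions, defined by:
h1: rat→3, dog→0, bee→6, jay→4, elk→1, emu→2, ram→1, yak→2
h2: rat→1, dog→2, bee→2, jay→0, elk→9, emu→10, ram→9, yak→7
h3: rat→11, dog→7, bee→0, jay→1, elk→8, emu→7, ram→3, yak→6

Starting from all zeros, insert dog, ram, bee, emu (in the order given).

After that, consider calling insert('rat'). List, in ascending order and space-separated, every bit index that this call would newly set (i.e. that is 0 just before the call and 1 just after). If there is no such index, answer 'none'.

Answer: 11

Derivation:
Start: bits=000000000000
After insert 'dog': sets bits 0 2 7 -> bits=101000010000
After insert 'ram': sets bits 1 3 9 -> bits=111100010100
After insert 'bee': sets bits 0 2 6 -> bits=111100110100
After insert 'emu': sets bits 2 7 10 -> bits=111100110110
insert 'rat' would touch bits 1 3 11; currently bit1=1, bit3=1, bit11=0
Bits that are 0 among those (would change 0->1): 11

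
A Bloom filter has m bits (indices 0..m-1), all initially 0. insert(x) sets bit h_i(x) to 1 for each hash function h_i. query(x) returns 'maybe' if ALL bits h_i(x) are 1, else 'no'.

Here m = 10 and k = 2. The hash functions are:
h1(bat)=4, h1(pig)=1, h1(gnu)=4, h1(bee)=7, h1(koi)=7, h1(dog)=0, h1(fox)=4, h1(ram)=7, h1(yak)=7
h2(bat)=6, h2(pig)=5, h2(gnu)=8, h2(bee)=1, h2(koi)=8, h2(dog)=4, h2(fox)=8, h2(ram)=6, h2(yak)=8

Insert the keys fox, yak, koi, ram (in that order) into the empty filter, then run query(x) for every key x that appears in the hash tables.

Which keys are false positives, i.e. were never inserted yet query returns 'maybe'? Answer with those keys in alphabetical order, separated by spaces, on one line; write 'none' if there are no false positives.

Start: bits=0000000000
After insert 'fox': sets bits 4 8 -> bits=0000100010
After insert 'yak': sets bits 7 8 -> bits=0000100110
After insert 'koi': sets bits 7 8 -> bits=0000100110
After insert 'ram': sets bits 6 7 -> bits=0000101110
Not inserted: bat bee dog gnu pig — query each against bits=0000101110:
query bat: checks bit4=1, bit6=1 (all 1) -> maybe => FALSE POSITIVE
query bee: checks bit1=0, bit7=1 (has a 0) -> no => not a false positive
query dog: checks bit0=0, bit4=1 (has a 0) -> no => not a false positive
query gnu: checks bit4=1, bit8=1 (all 1) -> maybe => FALSE POSITIVE
query pig: checks bit1=0, bit5=0 (has a 0) -> no => not a false positive
False positives (alphabetical): bat gnu

Answer: bat gnu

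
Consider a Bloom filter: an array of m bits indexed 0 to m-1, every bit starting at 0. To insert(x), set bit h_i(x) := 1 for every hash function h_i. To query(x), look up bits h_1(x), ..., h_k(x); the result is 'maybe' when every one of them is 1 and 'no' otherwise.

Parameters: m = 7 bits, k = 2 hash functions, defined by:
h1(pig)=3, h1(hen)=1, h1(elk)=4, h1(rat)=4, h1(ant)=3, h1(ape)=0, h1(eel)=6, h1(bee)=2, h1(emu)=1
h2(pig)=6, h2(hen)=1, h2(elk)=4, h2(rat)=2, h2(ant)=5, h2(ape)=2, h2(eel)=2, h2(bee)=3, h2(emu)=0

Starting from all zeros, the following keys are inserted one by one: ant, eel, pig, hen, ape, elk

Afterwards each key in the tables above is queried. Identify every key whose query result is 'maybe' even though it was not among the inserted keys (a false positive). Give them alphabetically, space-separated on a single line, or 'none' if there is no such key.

Answer: bee emu rat

Derivation:
Start: bits=0000000
After insert 'ant': sets bits 3 5 -> bits=0001010
After insert 'eel': sets bits 2 6 -> bits=0011011
After insert 'pig': sets bits 3 6 -> bits=0011011
After insert 'hen': sets bits 1 -> bits=0111011
After insert 'ape': sets bits 0 2 -> bits=1111011
After insert 'elk': sets bits 4 -> bits=1111111
Not inserted: bee emu rat — query each against bits=1111111:
query bee: checks bit2=1, bit3=1 (all 1) -> maybe => FALSE POSITIVE
query emu: checks bit0=1, bit1=1 (all 1) -> maybe => FALSE POSITIVE
query rat: checks bit2=1, bit4=1 (all 1) -> maybe => FALSE POSITIVE
False positives (alphabetical): bee emu rat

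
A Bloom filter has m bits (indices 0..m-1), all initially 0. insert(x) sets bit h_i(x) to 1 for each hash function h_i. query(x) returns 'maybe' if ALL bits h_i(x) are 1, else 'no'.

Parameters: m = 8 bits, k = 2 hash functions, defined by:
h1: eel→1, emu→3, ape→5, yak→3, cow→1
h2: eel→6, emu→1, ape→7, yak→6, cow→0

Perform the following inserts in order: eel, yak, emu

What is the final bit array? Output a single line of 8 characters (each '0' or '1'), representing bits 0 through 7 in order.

Answer: 01010010

Derivation:
Start: bits=00000000
After insert 'eel': sets bits 1 6 -> bits=01000010
After insert 'yak': sets bits 3 6 -> bits=01010010
After insert 'emu': sets bits 1 3 -> bits=01010010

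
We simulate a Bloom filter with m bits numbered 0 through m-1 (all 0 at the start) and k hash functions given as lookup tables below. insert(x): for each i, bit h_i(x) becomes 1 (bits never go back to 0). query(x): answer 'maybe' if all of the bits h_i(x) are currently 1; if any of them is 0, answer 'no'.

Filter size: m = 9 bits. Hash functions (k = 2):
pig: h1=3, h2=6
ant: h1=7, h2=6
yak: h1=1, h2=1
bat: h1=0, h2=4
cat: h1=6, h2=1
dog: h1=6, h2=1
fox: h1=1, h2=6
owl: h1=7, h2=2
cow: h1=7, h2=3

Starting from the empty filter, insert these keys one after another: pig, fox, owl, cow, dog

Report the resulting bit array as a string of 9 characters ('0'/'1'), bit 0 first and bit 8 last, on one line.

Answer: 011100110

Derivation:
Start: bits=000000000
After insert 'pig': sets bits 3 6 -> bits=000100100
After insert 'fox': sets bits 1 6 -> bits=010100100
After insert 'owl': sets bits 2 7 -> bits=011100110
After insert 'cow': sets bits 3 7 -> bits=011100110
After insert 'dog': sets bits 1 6 -> bits=011100110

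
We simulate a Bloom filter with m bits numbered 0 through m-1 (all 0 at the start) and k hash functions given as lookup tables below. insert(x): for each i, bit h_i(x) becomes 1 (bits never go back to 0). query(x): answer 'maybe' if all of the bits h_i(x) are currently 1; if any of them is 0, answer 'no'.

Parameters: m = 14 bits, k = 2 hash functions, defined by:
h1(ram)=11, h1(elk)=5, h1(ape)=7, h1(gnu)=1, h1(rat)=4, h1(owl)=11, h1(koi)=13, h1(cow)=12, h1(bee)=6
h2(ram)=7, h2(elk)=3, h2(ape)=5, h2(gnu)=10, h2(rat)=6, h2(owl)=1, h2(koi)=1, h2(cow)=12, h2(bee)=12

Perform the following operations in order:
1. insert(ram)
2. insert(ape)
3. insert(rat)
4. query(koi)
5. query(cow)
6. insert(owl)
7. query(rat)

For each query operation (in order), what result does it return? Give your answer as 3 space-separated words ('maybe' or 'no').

Answer: no no maybe

Derivation:
Start: bits=00000000000000
Op 1: insert ram -> sets bits 7 11 -> bits=00000001000100
Op 2: insert ape -> sets bits 5 7 -> bits=00000101000100
Op 3: insert rat -> sets bits 4 6 -> bits=00001111000100
Op 4: query koi -> checks bit1=0, bit13=0 (has a 0) -> no
Op 5: query cow -> checks bit12=0 (has a 0) -> no
Op 6: insert owl -> sets bits 1 11 -> bits=01001111000100
Op 7: query rat -> checks bit4=1, bit6=1 (all 1) -> maybe
Query results in order: no no maybe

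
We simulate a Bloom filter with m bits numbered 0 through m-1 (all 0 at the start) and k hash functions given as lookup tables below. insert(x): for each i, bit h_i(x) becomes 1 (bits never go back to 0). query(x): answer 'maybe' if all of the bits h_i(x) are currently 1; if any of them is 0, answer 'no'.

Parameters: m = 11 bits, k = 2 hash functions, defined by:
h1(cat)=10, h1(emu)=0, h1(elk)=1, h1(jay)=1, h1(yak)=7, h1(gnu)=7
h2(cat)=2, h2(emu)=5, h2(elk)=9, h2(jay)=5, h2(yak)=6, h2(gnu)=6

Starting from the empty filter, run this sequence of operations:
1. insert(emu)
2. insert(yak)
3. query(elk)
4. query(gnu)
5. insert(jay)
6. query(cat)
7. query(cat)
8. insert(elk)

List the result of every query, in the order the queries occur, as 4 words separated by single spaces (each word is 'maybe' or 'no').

Start: bits=00000000000
Op 1: insert emu -> sets bits 0 5 -> bits=10000100000
Op 2: insert yak -> sets bits 6 7 -> bits=10000111000
Op 3: query elk -> checks bit1=0, bit9=0 (has a 0) -> no
Op 4: query gnu -> checks bit6=1, bit7=1 (all 1) -> maybe
Op 5: insert jay -> sets bits 1 5 -> bits=11000111000
Op 6: query cat -> checks bit2=0, bit10=0 (has a 0) -> no
Op 7: query cat -> checks bit2=0, bit10=0 (has a 0) -> no
Op 8: insert elk -> sets bits 1 9 -> bits=11000111010
Query results in order: no maybe no no

Answer: no maybe no no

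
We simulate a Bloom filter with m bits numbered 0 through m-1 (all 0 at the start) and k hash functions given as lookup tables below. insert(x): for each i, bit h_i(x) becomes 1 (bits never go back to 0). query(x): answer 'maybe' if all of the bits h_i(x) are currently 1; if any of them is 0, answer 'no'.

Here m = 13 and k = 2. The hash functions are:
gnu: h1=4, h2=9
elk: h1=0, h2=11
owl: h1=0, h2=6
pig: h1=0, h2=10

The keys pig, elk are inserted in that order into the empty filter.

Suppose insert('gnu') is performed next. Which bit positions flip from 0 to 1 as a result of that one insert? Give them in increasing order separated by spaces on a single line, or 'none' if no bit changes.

Start: bits=0000000000000
After insert 'pig': sets bits 0 10 -> bits=1000000000100
After insert 'elk': sets bits 0 11 -> bits=1000000000110
insert 'gnu' would touch bits 4 9; currently bit4=0, bit9=0
Bits that are 0 among those (would change 0->1): 4 9

Answer: 4 9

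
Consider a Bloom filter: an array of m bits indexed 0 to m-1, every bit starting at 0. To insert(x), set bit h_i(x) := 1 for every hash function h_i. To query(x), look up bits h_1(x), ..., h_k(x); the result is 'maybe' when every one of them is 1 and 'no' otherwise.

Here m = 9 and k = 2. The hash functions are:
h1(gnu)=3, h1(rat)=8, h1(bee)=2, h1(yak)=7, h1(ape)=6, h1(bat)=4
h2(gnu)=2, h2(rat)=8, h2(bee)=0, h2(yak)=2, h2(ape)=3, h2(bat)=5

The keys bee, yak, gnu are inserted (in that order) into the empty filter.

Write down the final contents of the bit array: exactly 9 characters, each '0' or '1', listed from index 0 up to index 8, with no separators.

Start: bits=000000000
After insert 'bee': sets bits 0 2 -> bits=101000000
After insert 'yak': sets bits 2 7 -> bits=101000010
After insert 'gnu': sets bits 2 3 -> bits=101100010

Answer: 101100010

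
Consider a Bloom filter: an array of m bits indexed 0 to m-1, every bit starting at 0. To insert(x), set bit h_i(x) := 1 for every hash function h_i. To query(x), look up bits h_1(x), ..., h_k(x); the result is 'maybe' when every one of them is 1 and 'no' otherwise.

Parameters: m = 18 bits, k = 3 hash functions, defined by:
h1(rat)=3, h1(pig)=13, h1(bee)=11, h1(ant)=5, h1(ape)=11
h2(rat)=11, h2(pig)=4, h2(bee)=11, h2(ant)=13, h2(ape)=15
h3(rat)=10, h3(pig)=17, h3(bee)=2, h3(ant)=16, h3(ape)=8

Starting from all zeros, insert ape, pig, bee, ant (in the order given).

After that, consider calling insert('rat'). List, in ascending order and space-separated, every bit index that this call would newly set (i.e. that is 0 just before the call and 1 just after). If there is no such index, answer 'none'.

Answer: 3 10

Derivation:
Start: bits=000000000000000000
After insert 'ape': sets bits 8 11 15 -> bits=000000001001000100
After insert 'pig': sets bits 4 13 17 -> bits=000010001001010101
After insert 'bee': sets bits 2 11 -> bits=001010001001010101
After insert 'ant': sets bits 5 13 16 -> bits=001011001001010111
insert 'rat' would touch bits 3 10 11; currently bit3=0, bit10=0, bit11=1
Bits that are 0 among those (would change 0->1): 3 10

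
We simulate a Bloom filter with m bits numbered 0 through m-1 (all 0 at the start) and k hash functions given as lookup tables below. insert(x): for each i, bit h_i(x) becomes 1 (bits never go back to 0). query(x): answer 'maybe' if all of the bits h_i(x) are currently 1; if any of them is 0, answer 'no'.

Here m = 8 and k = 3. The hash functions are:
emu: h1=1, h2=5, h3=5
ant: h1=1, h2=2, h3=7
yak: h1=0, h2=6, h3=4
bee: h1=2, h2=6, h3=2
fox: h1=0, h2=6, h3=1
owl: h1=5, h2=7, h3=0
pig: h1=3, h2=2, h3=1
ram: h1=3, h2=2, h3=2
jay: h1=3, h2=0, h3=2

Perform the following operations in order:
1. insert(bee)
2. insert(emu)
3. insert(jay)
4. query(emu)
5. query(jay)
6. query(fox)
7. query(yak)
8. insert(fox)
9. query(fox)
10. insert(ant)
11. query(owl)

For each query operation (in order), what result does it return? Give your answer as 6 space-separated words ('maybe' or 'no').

Start: bits=00000000
Op 1: insert bee -> sets bits 2 6 -> bits=00100010
Op 2: insert emu -> sets bits 1 5 -> bits=01100110
Op 3: insert jay -> sets bits 0 2 3 -> bits=11110110
Op 4: query emu -> checks bit1=1, bit5=1 (all 1) -> maybe
Op 5: query jay -> checks bit0=1, bit2=1, bit3=1 (all 1) -> maybe
Op 6: query fox -> checks bit0=1, bit1=1, bit6=1 (all 1) -> maybe
Op 7: query yak -> checks bit0=1, bit4=0, bit6=1 (has a 0) -> no
Op 8: insert fox -> sets bits 0 1 6 -> bits=11110110
Op 9: query fox -> checks bit0=1, bit1=1, bit6=1 (all 1) -> maybe
Op 10: insert ant -> sets bits 1 2 7 -> bits=11110111
Op 11: query owl -> checks bit0=1, bit5=1, bit7=1 (all 1) -> maybe
Query results in order: maybe maybe maybe no maybe maybe

Answer: maybe maybe maybe no maybe maybe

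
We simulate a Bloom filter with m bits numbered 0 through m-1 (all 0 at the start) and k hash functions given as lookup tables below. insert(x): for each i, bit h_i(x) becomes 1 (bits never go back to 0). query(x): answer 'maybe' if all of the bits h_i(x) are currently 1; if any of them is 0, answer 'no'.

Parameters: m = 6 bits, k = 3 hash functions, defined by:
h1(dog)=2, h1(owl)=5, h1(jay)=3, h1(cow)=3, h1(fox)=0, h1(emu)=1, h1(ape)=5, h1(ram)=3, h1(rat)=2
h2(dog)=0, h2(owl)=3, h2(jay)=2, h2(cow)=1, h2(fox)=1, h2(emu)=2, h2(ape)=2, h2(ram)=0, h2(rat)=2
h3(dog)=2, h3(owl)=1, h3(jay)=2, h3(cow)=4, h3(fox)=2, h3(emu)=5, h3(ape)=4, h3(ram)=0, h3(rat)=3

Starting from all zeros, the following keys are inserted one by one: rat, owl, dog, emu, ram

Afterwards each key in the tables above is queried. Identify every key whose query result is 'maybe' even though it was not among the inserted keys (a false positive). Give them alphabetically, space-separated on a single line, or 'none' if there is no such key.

Start: bits=000000
After insert 'rat': sets bits 2 3 -> bits=001100
After insert 'owl': sets bits 1 3 5 -> bits=011101
After insert 'dog': sets bits 0 2 -> bits=111101
After insert 'emu': sets bits 1 2 5 -> bits=111101
After insert 'ram': sets bits 0 3 -> bits=111101
Not inserted: ape cow fox jay — query each against bits=111101:
query ape: checks bit2=1, bit4=0, bit5=1 (has a 0) -> no => not a false positive
query cow: checks bit1=1, bit3=1, bit4=0 (has a 0) -> no => not a false positive
query fox: checks bit0=1, bit1=1, bit2=1 (all 1) -> maybe => FALSE POSITIVE
query jay: checks bit2=1, bit3=1 (all 1) -> maybe => FALSE POSITIVE
False positives (alphabetical): fox jay

Answer: fox jay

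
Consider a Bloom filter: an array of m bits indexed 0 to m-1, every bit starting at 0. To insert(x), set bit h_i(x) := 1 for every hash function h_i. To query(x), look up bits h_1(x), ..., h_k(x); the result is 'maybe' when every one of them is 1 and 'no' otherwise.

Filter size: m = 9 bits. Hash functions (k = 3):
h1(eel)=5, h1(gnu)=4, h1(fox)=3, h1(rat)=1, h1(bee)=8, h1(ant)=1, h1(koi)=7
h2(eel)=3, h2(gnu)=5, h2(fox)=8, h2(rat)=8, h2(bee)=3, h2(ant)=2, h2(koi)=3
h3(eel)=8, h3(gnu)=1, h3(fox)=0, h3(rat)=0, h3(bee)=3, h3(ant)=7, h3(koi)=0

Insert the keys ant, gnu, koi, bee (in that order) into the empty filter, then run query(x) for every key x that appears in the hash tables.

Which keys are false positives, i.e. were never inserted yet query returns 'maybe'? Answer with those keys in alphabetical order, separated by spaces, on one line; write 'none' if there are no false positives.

Answer: eel fox rat

Derivation:
Start: bits=000000000
After insert 'ant': sets bits 1 2 7 -> bits=011000010
After insert 'gnu': sets bits 1 4 5 -> bits=011011010
After insert 'koi': sets bits 0 3 7 -> bits=111111010
After insert 'bee': sets bits 3 8 -> bits=111111011
Not inserted: eel fox rat — query each against bits=111111011:
query eel: checks bit3=1, bit5=1, bit8=1 (all 1) -> maybe => FALSE POSITIVE
query fox: checks bit0=1, bit3=1, bit8=1 (all 1) -> maybe => FALSE POSITIVE
query rat: checks bit0=1, bit1=1, bit8=1 (all 1) -> maybe => FALSE POSITIVE
False positives (alphabetical): eel fox rat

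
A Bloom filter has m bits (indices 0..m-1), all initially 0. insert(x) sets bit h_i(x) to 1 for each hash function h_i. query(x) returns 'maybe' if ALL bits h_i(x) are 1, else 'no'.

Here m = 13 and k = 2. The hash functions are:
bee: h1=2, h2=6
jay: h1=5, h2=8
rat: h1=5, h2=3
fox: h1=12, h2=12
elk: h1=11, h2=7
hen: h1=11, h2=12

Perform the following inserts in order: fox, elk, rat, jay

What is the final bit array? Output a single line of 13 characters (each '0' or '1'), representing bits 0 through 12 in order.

Start: bits=0000000000000
After insert 'fox': sets bits 12 -> bits=0000000000001
After insert 'elk': sets bits 7 11 -> bits=0000000100011
After insert 'rat': sets bits 3 5 -> bits=0001010100011
After insert 'jay': sets bits 5 8 -> bits=0001010110011

Answer: 0001010110011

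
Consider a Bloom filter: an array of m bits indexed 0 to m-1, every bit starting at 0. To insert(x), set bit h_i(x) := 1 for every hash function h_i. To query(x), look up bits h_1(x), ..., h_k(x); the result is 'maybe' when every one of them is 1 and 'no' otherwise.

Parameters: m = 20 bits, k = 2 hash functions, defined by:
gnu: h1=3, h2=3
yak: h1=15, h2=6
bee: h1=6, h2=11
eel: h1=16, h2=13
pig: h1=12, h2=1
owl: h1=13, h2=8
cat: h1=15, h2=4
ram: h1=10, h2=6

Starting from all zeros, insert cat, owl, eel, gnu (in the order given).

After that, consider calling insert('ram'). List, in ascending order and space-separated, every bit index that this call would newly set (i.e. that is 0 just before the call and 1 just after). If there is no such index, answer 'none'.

Start: bits=00000000000000000000
After insert 'cat': sets bits 4 15 -> bits=00001000000000010000
After insert 'owl': sets bits 8 13 -> bits=00001000100001010000
After insert 'eel': sets bits 13 16 -> bits=00001000100001011000
After insert 'gnu': sets bits 3 -> bits=00011000100001011000
insert 'ram' would touch bits 6 10; currently bit6=0, bit10=0
Bits that are 0 among those (would change 0->1): 6 10

Answer: 6 10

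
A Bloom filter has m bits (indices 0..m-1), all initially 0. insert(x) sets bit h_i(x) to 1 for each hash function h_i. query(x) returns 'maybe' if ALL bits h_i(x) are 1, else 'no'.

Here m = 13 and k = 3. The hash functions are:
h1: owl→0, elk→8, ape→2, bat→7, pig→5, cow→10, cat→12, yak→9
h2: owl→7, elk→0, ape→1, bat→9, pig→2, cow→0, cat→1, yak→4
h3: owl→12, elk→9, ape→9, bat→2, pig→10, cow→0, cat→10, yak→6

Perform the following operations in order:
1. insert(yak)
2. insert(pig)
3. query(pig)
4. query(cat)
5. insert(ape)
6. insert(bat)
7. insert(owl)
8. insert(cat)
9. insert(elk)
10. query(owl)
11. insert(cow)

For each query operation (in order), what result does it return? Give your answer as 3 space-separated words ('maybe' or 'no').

Start: bits=0000000000000
Op 1: insert yak -> sets bits 4 6 9 -> bits=0000101001000
Op 2: insert pig -> sets bits 2 5 10 -> bits=0010111001100
Op 3: query pig -> checks bit2=1, bit5=1, bit10=1 (all 1) -> maybe
Op 4: query cat -> checks bit1=0, bit10=1, bit12=0 (has a 0) -> no
Op 5: insert ape -> sets bits 1 2 9 -> bits=0110111001100
Op 6: insert bat -> sets bits 2 7 9 -> bits=0110111101100
Op 7: insert owl -> sets bits 0 7 12 -> bits=1110111101101
Op 8: insert cat -> sets bits 1 10 12 -> bits=1110111101101
Op 9: insert elk -> sets bits 0 8 9 -> bits=1110111111101
Op 10: query owl -> checks bit0=1, bit7=1, bit12=1 (all 1) -> maybe
Op 11: insert cow -> sets bits 0 10 -> bits=1110111111101
Query results in order: maybe no maybe

Answer: maybe no maybe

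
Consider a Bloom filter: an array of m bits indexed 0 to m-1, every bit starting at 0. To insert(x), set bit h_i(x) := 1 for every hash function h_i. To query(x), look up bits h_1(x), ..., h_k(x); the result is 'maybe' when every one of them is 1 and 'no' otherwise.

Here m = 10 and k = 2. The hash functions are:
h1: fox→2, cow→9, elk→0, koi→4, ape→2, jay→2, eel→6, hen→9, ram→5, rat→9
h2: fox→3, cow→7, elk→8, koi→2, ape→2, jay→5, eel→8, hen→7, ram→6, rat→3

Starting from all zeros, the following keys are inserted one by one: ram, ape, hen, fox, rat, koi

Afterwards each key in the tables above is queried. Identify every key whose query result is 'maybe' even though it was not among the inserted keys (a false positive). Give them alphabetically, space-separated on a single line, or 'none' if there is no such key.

Start: bits=0000000000
After insert 'ram': sets bits 5 6 -> bits=0000011000
After insert 'ape': sets bits 2 -> bits=0010011000
After insert 'hen': sets bits 7 9 -> bits=0010011101
After insert 'fox': sets bits 2 3 -> bits=0011011101
After insert 'rat': sets bits 3 9 -> bits=0011011101
After insert 'koi': sets bits 2 4 -> bits=0011111101
Not inserted: cow eel elk jay — query each against bits=0011111101:
query cow: checks bit7=1, bit9=1 (all 1) -> maybe => FALSE POSITIVE
query eel: checks bit6=1, bit8=0 (has a 0) -> no => not a false positive
query elk: checks bit0=0, bit8=0 (has a 0) -> no => not a false positive
query jay: checks bit2=1, bit5=1 (all 1) -> maybe => FALSE POSITIVE
False positives (alphabetical): cow jay

Answer: cow jay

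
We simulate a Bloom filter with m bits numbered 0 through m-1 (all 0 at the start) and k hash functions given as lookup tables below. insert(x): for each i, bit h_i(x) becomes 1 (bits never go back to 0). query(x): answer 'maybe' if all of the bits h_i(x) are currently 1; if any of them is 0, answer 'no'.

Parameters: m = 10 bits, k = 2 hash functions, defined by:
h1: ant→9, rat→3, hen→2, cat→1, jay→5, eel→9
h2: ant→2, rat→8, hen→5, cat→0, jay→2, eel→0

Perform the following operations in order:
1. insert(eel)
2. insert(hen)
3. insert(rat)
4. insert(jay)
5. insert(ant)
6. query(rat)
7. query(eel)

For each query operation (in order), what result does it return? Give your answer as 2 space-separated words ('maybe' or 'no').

Start: bits=0000000000
Op 1: insert eel -> sets bits 0 9 -> bits=1000000001
Op 2: insert hen -> sets bits 2 5 -> bits=1010010001
Op 3: insert rat -> sets bits 3 8 -> bits=1011010011
Op 4: insert jay -> sets bits 2 5 -> bits=1011010011
Op 5: insert ant -> sets bits 2 9 -> bits=1011010011
Op 6: query rat -> checks bit3=1, bit8=1 (all 1) -> maybe
Op 7: query eel -> checks bit0=1, bit9=1 (all 1) -> maybe
Query results in order: maybe maybe

Answer: maybe maybe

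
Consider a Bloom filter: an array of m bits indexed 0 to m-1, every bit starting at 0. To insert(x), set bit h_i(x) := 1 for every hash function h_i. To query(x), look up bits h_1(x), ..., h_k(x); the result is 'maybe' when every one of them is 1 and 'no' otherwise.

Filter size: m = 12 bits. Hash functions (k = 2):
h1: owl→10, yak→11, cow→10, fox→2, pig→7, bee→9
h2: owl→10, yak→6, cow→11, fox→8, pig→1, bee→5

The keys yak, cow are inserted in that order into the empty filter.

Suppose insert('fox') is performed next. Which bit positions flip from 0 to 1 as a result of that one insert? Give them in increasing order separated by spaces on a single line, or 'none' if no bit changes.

Start: bits=000000000000
After insert 'yak': sets bits 6 11 -> bits=000000100001
After insert 'cow': sets bits 10 11 -> bits=000000100011
insert 'fox' would touch bits 2 8; currently bit2=0, bit8=0
Bits that are 0 among those (would change 0->1): 2 8

Answer: 2 8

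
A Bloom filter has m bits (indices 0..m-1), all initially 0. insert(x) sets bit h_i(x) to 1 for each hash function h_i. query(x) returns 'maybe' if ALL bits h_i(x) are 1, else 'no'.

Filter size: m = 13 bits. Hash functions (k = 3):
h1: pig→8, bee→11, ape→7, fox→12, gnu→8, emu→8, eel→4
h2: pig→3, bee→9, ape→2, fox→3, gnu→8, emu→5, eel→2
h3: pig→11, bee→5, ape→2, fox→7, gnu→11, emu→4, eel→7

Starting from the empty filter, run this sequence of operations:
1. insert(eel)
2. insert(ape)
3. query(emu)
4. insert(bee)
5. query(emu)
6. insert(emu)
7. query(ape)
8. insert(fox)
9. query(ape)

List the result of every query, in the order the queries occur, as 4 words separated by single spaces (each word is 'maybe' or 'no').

Start: bits=0000000000000
Op 1: insert eel -> sets bits 2 4 7 -> bits=0010100100000
Op 2: insert ape -> sets bits 2 7 -> bits=0010100100000
Op 3: query emu -> checks bit4=1, bit5=0, bit8=0 (has a 0) -> no
Op 4: insert bee -> sets bits 5 9 11 -> bits=0010110101010
Op 5: query emu -> checks bit4=1, bit5=1, bit8=0 (has a 0) -> no
Op 6: insert emu -> sets bits 4 5 8 -> bits=0010110111010
Op 7: query ape -> checks bit2=1, bit7=1 (all 1) -> maybe
Op 8: insert fox -> sets bits 3 7 12 -> bits=0011110111011
Op 9: query ape -> checks bit2=1, bit7=1 (all 1) -> maybe
Query results in order: no no maybe maybe

Answer: no no maybe maybe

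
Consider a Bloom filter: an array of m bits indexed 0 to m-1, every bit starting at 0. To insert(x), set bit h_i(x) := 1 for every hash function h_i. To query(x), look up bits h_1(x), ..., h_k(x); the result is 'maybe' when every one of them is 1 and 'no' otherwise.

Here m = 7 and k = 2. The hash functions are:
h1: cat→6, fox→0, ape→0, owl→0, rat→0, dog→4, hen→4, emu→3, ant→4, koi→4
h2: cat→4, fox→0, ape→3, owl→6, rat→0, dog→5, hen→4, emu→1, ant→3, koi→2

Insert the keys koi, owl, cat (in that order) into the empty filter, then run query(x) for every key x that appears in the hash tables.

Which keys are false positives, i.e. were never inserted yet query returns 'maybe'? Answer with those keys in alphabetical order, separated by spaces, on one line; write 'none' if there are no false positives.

Answer: fox hen rat

Derivation:
Start: bits=0000000
After insert 'koi': sets bits 2 4 -> bits=0010100
After insert 'owl': sets bits 0 6 -> bits=1010101
After insert 'cat': sets bits 4 6 -> bits=1010101
Not inserted: ant ape dog emu fox hen rat — query each against bits=1010101:
query ant: checks bit3=0, bit4=1 (has a 0) -> no => not a false positive
query ape: checks bit0=1, bit3=0 (has a 0) -> no => not a false positive
query dog: checks bit4=1, bit5=0 (has a 0) -> no => not a false positive
query emu: checks bit1=0, bit3=0 (has a 0) -> no => not a false positive
query fox: checks bit0=1 (all 1) -> maybe => FALSE POSITIVE
query hen: checks bit4=1 (all 1) -> maybe => FALSE POSITIVE
query rat: checks bit0=1 (all 1) -> maybe => FALSE POSITIVE
False positives (alphabetical): fox hen rat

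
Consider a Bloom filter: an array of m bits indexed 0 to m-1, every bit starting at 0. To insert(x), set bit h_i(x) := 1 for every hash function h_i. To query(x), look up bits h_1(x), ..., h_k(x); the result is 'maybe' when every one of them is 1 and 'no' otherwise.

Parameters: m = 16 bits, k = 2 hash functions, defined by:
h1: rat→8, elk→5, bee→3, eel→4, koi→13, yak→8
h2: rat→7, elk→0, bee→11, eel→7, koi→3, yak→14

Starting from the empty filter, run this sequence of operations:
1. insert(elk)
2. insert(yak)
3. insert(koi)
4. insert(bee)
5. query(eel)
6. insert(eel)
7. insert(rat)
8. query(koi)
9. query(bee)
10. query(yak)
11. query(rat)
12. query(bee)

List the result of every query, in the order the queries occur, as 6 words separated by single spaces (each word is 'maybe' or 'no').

Answer: no maybe maybe maybe maybe maybe

Derivation:
Start: bits=0000000000000000
Op 1: insert elk -> sets bits 0 5 -> bits=1000010000000000
Op 2: insert yak -> sets bits 8 14 -> bits=1000010010000010
Op 3: insert koi -> sets bits 3 13 -> bits=1001010010000110
Op 4: insert bee -> sets bits 3 11 -> bits=1001010010010110
Op 5: query eel -> checks bit4=0, bit7=0 (has a 0) -> no
Op 6: insert eel -> sets bits 4 7 -> bits=1001110110010110
Op 7: insert rat -> sets bits 7 8 -> bits=1001110110010110
Op 8: query koi -> checks bit3=1, bit13=1 (all 1) -> maybe
Op 9: query bee -> checks bit3=1, bit11=1 (all 1) -> maybe
Op 10: query yak -> checks bit8=1, bit14=1 (all 1) -> maybe
Op 11: query rat -> checks bit7=1, bit8=1 (all 1) -> maybe
Op 12: query bee -> checks bit3=1, bit11=1 (all 1) -> maybe
Query results in order: no maybe maybe maybe maybe maybe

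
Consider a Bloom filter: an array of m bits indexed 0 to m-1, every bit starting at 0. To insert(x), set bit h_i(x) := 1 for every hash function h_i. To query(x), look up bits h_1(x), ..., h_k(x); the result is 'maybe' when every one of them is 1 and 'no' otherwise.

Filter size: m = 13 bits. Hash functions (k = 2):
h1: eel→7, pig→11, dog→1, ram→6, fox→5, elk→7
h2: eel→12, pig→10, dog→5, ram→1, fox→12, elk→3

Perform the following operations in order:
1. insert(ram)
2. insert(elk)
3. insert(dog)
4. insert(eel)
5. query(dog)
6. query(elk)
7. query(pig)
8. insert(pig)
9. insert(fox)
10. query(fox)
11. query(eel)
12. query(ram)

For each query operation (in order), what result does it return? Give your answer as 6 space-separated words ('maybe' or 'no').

Start: bits=0000000000000
Op 1: insert ram -> sets bits 1 6 -> bits=0100001000000
Op 2: insert elk -> sets bits 3 7 -> bits=0101001100000
Op 3: insert dog -> sets bits 1 5 -> bits=0101011100000
Op 4: insert eel -> sets bits 7 12 -> bits=0101011100001
Op 5: query dog -> checks bit1=1, bit5=1 (all 1) -> maybe
Op 6: query elk -> checks bit3=1, bit7=1 (all 1) -> maybe
Op 7: query pig -> checks bit10=0, bit11=0 (has a 0) -> no
Op 8: insert pig -> sets bits 10 11 -> bits=0101011100111
Op 9: insert fox -> sets bits 5 12 -> bits=0101011100111
Op 10: query fox -> checks bit5=1, bit12=1 (all 1) -> maybe
Op 11: query eel -> checks bit7=1, bit12=1 (all 1) -> maybe
Op 12: query ram -> checks bit1=1, bit6=1 (all 1) -> maybe
Query results in order: maybe maybe no maybe maybe maybe

Answer: maybe maybe no maybe maybe maybe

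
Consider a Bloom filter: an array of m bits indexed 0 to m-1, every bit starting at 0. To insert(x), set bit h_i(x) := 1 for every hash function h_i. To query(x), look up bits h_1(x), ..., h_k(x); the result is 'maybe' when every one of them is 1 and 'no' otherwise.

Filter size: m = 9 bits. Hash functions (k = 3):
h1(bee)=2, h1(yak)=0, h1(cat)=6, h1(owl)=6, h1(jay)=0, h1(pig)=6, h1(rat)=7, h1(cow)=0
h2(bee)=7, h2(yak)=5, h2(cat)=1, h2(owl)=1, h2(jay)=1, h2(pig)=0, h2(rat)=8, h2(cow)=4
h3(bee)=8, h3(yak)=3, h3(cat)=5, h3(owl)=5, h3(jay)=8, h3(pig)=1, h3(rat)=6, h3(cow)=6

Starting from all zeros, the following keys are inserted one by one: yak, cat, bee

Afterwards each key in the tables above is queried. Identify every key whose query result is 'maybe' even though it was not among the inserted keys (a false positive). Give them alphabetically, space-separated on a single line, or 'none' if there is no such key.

Start: bits=000000000
After insert 'yak': sets bits 0 3 5 -> bits=100101000
After insert 'cat': sets bits 1 5 6 -> bits=110101100
After insert 'bee': sets bits 2 7 8 -> bits=111101111
Not inserted: cow jay owl pig rat — query each against bits=111101111:
query cow: checks bit0=1, bit4=0, bit6=1 (has a 0) -> no => not a false positive
query jay: checks bit0=1, bit1=1, bit8=1 (all 1) -> maybe => FALSE POSITIVE
query owl: checks bit1=1, bit5=1, bit6=1 (all 1) -> maybe => FALSE POSITIVE
query pig: checks bit0=1, bit1=1, bit6=1 (all 1) -> maybe => FALSE POSITIVE
query rat: checks bit6=1, bit7=1, bit8=1 (all 1) -> maybe => FALSE POSITIVE
False positives (alphabetical): jay owl pig rat

Answer: jay owl pig rat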